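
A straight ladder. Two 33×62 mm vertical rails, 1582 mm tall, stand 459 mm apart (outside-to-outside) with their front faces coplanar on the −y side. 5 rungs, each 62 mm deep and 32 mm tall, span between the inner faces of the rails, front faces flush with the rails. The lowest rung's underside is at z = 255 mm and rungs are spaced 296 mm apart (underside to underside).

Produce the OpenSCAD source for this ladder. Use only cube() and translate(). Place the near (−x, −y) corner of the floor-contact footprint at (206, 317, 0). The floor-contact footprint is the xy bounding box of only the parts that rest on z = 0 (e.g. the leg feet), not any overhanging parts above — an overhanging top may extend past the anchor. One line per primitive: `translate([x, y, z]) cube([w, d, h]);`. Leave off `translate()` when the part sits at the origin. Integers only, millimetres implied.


translate([206, 317, 0]) cube([33, 62, 1582]);
translate([632, 317, 0]) cube([33, 62, 1582]);
translate([239, 317, 255]) cube([393, 62, 32]);
translate([239, 317, 551]) cube([393, 62, 32]);
translate([239, 317, 847]) cube([393, 62, 32]);
translate([239, 317, 1143]) cube([393, 62, 32]);
translate([239, 317, 1439]) cube([393, 62, 32]);


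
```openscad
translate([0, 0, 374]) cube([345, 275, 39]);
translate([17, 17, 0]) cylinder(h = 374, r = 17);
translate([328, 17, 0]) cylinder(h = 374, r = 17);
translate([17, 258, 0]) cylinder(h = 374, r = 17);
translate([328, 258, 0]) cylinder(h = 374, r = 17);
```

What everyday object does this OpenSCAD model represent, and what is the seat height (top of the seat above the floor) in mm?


A stool. The seat height is 413 mm.

A 345×275×39 slab at z = 374 on four corner cylinders — a stool. The seat top is 374 + 39 = 413 mm.


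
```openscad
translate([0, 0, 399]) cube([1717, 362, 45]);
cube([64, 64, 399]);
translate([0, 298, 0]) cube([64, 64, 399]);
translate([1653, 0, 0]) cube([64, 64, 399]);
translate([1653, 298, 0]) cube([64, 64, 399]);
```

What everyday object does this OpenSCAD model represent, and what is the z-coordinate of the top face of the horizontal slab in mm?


A bench. The seat-top height is 444 mm.

A long slab on four corner posts — a bench. The slab sits at z = 399 with thickness 45, so the top is 399 + 45 = 444 mm.


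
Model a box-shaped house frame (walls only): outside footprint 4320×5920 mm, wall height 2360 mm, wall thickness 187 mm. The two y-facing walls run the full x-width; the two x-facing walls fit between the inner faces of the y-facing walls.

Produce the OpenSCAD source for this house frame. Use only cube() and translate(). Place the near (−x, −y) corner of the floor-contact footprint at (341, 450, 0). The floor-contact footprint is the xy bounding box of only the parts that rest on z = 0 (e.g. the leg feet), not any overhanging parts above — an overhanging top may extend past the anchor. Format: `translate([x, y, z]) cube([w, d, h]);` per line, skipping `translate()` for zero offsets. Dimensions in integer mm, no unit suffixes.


translate([341, 450, 0]) cube([4320, 187, 2360]);
translate([341, 6183, 0]) cube([4320, 187, 2360]);
translate([341, 637, 0]) cube([187, 5546, 2360]);
translate([4474, 637, 0]) cube([187, 5546, 2360]);


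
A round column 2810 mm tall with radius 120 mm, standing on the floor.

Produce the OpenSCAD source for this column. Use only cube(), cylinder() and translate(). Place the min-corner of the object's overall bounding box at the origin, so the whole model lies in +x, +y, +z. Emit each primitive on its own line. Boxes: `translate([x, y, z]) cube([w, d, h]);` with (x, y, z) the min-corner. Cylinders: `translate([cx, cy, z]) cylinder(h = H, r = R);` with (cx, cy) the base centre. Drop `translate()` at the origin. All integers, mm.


translate([120, 120, 0]) cylinder(h = 2810, r = 120);


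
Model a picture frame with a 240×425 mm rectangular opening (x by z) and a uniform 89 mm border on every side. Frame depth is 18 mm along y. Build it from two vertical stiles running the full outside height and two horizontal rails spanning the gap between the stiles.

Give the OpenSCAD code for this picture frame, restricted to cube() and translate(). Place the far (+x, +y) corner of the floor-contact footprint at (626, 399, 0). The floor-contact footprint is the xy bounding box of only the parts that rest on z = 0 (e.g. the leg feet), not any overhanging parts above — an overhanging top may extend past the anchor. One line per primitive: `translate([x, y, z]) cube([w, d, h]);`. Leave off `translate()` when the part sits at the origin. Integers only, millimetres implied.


translate([208, 381, 0]) cube([89, 18, 603]);
translate([537, 381, 0]) cube([89, 18, 603]);
translate([297, 381, 0]) cube([240, 18, 89]);
translate([297, 381, 514]) cube([240, 18, 89]);


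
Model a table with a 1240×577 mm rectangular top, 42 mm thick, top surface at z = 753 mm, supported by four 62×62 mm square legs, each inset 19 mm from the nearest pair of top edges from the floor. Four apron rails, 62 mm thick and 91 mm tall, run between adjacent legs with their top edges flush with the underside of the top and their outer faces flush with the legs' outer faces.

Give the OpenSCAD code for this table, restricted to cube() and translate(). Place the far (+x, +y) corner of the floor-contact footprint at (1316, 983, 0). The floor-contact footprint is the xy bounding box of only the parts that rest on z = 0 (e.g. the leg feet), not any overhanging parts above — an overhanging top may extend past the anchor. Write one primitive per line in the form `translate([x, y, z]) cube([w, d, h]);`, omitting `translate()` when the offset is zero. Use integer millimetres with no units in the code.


translate([95, 425, 711]) cube([1240, 577, 42]);
translate([114, 444, 0]) cube([62, 62, 711]);
translate([1254, 444, 0]) cube([62, 62, 711]);
translate([114, 921, 0]) cube([62, 62, 711]);
translate([1254, 921, 0]) cube([62, 62, 711]);
translate([176, 444, 620]) cube([1078, 62, 91]);
translate([176, 921, 620]) cube([1078, 62, 91]);
translate([114, 506, 620]) cube([62, 415, 91]);
translate([1254, 506, 620]) cube([62, 415, 91]);


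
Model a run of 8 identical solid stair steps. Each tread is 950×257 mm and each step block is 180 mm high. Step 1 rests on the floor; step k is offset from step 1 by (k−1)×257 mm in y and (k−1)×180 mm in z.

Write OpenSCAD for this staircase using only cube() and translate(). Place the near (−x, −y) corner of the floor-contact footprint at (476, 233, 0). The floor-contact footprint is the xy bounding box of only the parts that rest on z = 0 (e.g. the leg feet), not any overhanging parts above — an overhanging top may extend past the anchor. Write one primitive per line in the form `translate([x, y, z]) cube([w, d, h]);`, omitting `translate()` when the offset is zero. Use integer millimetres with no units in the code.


translate([476, 233, 0]) cube([950, 257, 180]);
translate([476, 490, 180]) cube([950, 257, 180]);
translate([476, 747, 360]) cube([950, 257, 180]);
translate([476, 1004, 540]) cube([950, 257, 180]);
translate([476, 1261, 720]) cube([950, 257, 180]);
translate([476, 1518, 900]) cube([950, 257, 180]);
translate([476, 1775, 1080]) cube([950, 257, 180]);
translate([476, 2032, 1260]) cube([950, 257, 180]);


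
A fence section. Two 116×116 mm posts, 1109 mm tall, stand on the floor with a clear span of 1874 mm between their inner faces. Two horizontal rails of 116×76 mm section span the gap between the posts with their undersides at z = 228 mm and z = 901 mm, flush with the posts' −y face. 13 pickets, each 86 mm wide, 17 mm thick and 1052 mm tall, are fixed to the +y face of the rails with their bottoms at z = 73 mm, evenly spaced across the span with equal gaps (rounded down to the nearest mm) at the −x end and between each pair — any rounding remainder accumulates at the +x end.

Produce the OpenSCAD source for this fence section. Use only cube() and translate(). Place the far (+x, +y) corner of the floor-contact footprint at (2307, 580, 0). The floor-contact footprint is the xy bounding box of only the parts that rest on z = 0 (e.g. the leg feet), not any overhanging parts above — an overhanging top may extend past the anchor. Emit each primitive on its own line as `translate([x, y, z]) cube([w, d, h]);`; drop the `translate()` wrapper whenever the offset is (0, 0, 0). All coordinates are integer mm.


translate([201, 464, 0]) cube([116, 116, 1109]);
translate([2191, 464, 0]) cube([116, 116, 1109]);
translate([317, 464, 228]) cube([1874, 116, 76]);
translate([317, 464, 901]) cube([1874, 116, 76]);
translate([371, 580, 73]) cube([86, 17, 1052]);
translate([511, 580, 73]) cube([86, 17, 1052]);
translate([651, 580, 73]) cube([86, 17, 1052]);
translate([791, 580, 73]) cube([86, 17, 1052]);
translate([931, 580, 73]) cube([86, 17, 1052]);
translate([1071, 580, 73]) cube([86, 17, 1052]);
translate([1211, 580, 73]) cube([86, 17, 1052]);
translate([1351, 580, 73]) cube([86, 17, 1052]);
translate([1491, 580, 73]) cube([86, 17, 1052]);
translate([1631, 580, 73]) cube([86, 17, 1052]);
translate([1771, 580, 73]) cube([86, 17, 1052]);
translate([1911, 580, 73]) cube([86, 17, 1052]);
translate([2051, 580, 73]) cube([86, 17, 1052]);


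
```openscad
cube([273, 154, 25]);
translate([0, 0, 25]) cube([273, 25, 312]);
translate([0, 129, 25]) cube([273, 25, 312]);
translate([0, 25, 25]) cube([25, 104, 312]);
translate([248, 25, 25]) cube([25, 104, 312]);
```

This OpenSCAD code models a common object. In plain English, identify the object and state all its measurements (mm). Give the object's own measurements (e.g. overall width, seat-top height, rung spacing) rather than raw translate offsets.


An open-topped rectangular box: outside dimensions 273×154×337 mm, with a uniform wall and base thickness of 25 mm. The base is a full 273×154 slab on the floor; four walls sit on top of the base. The front and back walls (the −y and +y sides) span the full width; the two side walls fit between them.


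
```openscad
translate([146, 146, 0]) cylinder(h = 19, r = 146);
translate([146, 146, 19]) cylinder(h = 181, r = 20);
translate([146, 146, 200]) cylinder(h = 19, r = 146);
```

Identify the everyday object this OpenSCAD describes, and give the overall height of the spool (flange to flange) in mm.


A spool. The overall height is 219 mm.

Three coaxial cylinders, large–small–large — a spool. Two 19 mm flanges and a 181 mm core give 19 + 181 + 19 = 219 mm.


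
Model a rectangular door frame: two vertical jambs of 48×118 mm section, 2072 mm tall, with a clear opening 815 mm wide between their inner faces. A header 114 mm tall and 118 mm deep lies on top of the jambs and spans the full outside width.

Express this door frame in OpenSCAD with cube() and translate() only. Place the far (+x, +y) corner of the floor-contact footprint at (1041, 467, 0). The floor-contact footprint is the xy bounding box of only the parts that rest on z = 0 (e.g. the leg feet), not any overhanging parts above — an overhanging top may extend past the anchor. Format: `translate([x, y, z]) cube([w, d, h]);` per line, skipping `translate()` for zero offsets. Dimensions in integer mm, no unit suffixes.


translate([130, 349, 0]) cube([48, 118, 2072]);
translate([993, 349, 0]) cube([48, 118, 2072]);
translate([130, 349, 2072]) cube([911, 118, 114]);


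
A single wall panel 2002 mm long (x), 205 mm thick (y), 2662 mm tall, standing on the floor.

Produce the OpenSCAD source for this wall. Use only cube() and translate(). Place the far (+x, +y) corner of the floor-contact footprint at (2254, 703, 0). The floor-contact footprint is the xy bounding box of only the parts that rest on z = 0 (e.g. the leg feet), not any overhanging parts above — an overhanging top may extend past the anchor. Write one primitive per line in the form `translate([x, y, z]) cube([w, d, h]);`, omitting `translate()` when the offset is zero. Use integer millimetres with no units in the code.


translate([252, 498, 0]) cube([2002, 205, 2662]);


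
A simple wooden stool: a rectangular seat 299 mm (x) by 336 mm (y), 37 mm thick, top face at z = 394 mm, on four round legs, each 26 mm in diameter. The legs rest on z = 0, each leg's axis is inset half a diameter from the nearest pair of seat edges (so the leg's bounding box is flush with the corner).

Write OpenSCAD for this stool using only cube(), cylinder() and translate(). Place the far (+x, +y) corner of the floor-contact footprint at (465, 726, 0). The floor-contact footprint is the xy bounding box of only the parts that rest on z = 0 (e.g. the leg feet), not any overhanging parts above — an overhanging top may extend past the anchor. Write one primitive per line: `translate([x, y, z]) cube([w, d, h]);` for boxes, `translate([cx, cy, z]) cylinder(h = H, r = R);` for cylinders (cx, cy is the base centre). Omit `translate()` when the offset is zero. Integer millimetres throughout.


translate([166, 390, 357]) cube([299, 336, 37]);
translate([179, 403, 0]) cylinder(h = 357, r = 13);
translate([452, 403, 0]) cylinder(h = 357, r = 13);
translate([179, 713, 0]) cylinder(h = 357, r = 13);
translate([452, 713, 0]) cylinder(h = 357, r = 13);


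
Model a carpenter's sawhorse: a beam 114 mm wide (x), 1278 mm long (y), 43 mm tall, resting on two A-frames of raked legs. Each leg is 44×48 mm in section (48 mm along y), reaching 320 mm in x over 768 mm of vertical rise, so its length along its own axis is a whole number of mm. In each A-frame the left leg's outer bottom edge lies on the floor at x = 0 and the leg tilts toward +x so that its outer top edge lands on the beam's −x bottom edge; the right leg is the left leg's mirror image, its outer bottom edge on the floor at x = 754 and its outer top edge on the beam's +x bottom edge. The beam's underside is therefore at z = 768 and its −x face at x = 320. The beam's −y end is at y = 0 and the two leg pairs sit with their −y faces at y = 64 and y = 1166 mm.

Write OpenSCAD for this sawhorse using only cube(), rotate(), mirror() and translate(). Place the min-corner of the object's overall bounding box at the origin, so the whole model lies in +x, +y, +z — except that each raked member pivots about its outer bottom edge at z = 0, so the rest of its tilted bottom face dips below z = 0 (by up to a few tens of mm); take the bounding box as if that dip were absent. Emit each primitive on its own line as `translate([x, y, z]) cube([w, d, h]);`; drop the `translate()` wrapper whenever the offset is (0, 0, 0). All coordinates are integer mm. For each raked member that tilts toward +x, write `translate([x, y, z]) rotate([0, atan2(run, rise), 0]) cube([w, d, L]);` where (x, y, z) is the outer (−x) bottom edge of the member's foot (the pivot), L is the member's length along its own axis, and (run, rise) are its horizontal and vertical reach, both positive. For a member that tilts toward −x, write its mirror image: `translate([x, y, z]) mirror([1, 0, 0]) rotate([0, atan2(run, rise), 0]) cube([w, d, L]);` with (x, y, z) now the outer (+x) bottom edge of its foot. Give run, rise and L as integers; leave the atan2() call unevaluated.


// leg length = √(320² + 768²) = 832
// right-leg outer foot x = 2·320 + 114 = 754
// beam min-corner = (320, 0, 768)
translate([320, 0, 768]) cube([114, 1278, 43]);
translate([0, 64, 0]) rotate([0, atan2(320, 768), 0]) cube([44, 48, 832]);
translate([754, 64, 0]) mirror([1, 0, 0]) rotate([0, atan2(320, 768), 0]) cube([44, 48, 832]);
translate([0, 1166, 0]) rotate([0, atan2(320, 768), 0]) cube([44, 48, 832]);
translate([754, 1166, 0]) mirror([1, 0, 0]) rotate([0, atan2(320, 768), 0]) cube([44, 48, 832]);


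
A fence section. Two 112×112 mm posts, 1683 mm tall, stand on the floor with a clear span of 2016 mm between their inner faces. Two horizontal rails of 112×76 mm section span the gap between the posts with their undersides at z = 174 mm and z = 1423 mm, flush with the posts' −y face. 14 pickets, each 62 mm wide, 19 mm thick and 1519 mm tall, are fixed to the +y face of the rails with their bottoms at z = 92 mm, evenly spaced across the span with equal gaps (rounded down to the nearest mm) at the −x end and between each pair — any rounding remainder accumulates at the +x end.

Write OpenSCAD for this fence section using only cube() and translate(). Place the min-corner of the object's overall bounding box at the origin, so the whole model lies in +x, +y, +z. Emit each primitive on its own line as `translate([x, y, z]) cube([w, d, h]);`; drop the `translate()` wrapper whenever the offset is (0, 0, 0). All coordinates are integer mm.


cube([112, 112, 1683]);
translate([2128, 0, 0]) cube([112, 112, 1683]);
translate([112, 0, 174]) cube([2016, 112, 76]);
translate([112, 0, 1423]) cube([2016, 112, 76]);
translate([188, 112, 92]) cube([62, 19, 1519]);
translate([326, 112, 92]) cube([62, 19, 1519]);
translate([464, 112, 92]) cube([62, 19, 1519]);
translate([602, 112, 92]) cube([62, 19, 1519]);
translate([740, 112, 92]) cube([62, 19, 1519]);
translate([878, 112, 92]) cube([62, 19, 1519]);
translate([1016, 112, 92]) cube([62, 19, 1519]);
translate([1154, 112, 92]) cube([62, 19, 1519]);
translate([1292, 112, 92]) cube([62, 19, 1519]);
translate([1430, 112, 92]) cube([62, 19, 1519]);
translate([1568, 112, 92]) cube([62, 19, 1519]);
translate([1706, 112, 92]) cube([62, 19, 1519]);
translate([1844, 112, 92]) cube([62, 19, 1519]);
translate([1982, 112, 92]) cube([62, 19, 1519]);


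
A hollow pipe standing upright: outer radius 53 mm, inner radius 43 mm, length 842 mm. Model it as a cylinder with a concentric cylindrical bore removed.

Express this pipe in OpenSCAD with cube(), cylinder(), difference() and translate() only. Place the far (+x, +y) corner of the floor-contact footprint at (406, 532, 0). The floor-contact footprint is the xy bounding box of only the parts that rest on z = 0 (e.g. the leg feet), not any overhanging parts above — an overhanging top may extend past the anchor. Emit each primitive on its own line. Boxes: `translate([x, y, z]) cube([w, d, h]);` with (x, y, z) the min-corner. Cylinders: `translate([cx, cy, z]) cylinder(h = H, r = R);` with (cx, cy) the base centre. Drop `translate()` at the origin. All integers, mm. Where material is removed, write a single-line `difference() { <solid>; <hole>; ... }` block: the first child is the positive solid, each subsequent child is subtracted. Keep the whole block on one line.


difference() { translate([353, 479, 0]) cylinder(h = 842, r = 53); translate([353, 479, 0]) cylinder(h = 842, r = 43); }


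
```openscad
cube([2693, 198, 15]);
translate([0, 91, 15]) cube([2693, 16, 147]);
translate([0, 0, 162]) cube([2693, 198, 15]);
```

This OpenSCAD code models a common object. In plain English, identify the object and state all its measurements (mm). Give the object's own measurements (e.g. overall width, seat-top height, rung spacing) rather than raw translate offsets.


An I-beam lying along x, 2693 mm long. Overall section height 177 mm. Two flanges 198 mm wide (y) and 15 mm thick, one on the floor and one at the top; a web 16 mm thick runs between them, centred on the flange width.


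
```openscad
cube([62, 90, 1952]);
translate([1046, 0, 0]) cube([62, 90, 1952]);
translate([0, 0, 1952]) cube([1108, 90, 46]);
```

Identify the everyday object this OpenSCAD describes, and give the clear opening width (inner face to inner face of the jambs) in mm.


A door frame. The clear opening width is 984 mm.

Two 1952 mm tall posts with a header on top — a door frame. The left jamb is 62 mm wide at x = 0; the right jamb starts at x = 1046. The clear opening is 1046 − 62 = 984 mm.


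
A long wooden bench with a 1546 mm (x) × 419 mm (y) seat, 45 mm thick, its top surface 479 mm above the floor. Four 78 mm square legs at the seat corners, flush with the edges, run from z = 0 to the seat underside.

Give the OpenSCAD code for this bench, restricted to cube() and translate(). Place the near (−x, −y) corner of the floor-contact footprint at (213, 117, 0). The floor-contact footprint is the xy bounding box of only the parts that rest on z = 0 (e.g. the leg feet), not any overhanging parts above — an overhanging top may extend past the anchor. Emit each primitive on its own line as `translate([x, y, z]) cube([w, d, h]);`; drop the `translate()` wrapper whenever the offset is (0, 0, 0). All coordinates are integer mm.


translate([213, 117, 434]) cube([1546, 419, 45]);
translate([213, 117, 0]) cube([78, 78, 434]);
translate([213, 458, 0]) cube([78, 78, 434]);
translate([1681, 117, 0]) cube([78, 78, 434]);
translate([1681, 458, 0]) cube([78, 78, 434]);


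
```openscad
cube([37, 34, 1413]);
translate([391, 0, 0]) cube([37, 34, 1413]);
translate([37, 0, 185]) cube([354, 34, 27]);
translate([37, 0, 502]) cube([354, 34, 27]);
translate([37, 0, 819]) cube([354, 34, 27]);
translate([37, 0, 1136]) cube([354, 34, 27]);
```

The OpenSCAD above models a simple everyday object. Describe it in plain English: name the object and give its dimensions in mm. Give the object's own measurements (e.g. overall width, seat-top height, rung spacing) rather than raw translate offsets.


A straight ladder. Two 37×34 mm vertical rails, 1413 mm tall, stand 428 mm apart (outside-to-outside) with their front faces coplanar on the −y side. 4 rungs, each 34 mm deep and 27 mm tall, span between the inner faces of the rails, front faces flush with the rails. The lowest rung's underside is at z = 185 mm and rungs are spaced 317 mm apart (underside to underside).


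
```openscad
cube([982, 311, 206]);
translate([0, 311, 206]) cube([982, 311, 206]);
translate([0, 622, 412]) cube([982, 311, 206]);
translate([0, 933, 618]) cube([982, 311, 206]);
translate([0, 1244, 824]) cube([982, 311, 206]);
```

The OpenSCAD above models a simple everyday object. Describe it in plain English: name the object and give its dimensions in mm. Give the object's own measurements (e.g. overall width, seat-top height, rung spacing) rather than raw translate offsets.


A straight staircase of 5 solid steps. Each step is 982 mm wide (x), 311 mm deep (y, the going) and 206 mm tall (the rise). The first step rests on the floor; each subsequent step sits one going further in +y and one rise higher in +z, directly behind and above the previous step with no overlap.


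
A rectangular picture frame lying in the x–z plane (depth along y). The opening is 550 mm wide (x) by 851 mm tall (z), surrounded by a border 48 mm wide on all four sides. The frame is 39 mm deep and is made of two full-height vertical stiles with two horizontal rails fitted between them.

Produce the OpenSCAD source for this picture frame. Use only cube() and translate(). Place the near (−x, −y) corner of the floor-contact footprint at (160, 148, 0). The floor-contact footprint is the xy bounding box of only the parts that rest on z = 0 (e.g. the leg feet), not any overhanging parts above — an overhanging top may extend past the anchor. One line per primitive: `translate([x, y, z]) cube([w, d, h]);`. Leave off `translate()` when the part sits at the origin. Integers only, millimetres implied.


translate([160, 148, 0]) cube([48, 39, 947]);
translate([758, 148, 0]) cube([48, 39, 947]);
translate([208, 148, 0]) cube([550, 39, 48]);
translate([208, 148, 899]) cube([550, 39, 48]);


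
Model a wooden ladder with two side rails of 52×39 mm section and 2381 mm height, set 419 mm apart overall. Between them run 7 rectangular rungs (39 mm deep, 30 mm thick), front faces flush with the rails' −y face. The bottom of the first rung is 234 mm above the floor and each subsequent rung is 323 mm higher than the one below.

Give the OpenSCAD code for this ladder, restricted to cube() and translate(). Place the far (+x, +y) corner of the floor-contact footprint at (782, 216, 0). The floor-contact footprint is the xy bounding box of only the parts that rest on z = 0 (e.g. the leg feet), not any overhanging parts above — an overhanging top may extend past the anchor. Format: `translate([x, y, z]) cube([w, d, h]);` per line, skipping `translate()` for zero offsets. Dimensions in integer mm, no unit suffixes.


translate([363, 177, 0]) cube([52, 39, 2381]);
translate([730, 177, 0]) cube([52, 39, 2381]);
translate([415, 177, 234]) cube([315, 39, 30]);
translate([415, 177, 557]) cube([315, 39, 30]);
translate([415, 177, 880]) cube([315, 39, 30]);
translate([415, 177, 1203]) cube([315, 39, 30]);
translate([415, 177, 1526]) cube([315, 39, 30]);
translate([415, 177, 1849]) cube([315, 39, 30]);
translate([415, 177, 2172]) cube([315, 39, 30]);


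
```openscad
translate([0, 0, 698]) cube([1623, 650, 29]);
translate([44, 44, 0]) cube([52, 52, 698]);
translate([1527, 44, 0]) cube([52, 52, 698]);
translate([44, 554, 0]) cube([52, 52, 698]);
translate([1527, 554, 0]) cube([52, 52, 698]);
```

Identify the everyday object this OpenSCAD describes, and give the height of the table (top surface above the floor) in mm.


A table. The table height is 727 mm.

A 1623×650×29 slab sits at z = 698 on four 52 mm square posts — a table. The top surface is at 698 + 29 = 727 mm.


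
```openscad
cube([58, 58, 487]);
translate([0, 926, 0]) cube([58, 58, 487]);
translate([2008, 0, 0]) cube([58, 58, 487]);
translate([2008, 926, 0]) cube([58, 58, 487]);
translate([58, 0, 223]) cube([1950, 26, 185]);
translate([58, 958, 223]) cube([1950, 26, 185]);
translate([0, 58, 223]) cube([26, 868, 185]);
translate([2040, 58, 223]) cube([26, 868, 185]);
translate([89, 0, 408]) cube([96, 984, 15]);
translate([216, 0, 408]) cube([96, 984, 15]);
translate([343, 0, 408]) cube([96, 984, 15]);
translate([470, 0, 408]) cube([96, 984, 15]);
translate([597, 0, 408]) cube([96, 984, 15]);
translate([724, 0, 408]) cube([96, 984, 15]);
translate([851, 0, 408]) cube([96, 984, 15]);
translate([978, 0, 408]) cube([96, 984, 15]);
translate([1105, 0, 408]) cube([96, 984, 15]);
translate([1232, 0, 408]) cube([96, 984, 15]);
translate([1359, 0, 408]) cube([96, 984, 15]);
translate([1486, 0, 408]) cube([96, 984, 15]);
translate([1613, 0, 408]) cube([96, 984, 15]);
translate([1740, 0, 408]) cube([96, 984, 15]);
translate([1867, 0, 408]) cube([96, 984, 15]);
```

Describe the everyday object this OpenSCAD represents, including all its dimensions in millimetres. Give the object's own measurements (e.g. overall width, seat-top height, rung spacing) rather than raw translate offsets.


A bed frame 2066 mm long (x) by 984 mm wide (y). Four 58×58 mm corner posts, 487 mm tall, at the corners of the footprint. Four rails of 26 mm thickness and 185 mm height run between adjacent posts with their undersides at z = 223 mm, their outer faces flush with the outside of the frame (the two x-running rails run between the posts' inner faces; the two y-running rails run between the posts' inner faces). 15 slats, each 96 mm wide (x) and 15 mm thick, lie across the top of the two x-running rails, running the full 984 mm width of the frame in y; along x they sit between the end posts with a 31 mm gap after the −x posts and between neighbouring slats, leaving 45 mm before the +x posts.


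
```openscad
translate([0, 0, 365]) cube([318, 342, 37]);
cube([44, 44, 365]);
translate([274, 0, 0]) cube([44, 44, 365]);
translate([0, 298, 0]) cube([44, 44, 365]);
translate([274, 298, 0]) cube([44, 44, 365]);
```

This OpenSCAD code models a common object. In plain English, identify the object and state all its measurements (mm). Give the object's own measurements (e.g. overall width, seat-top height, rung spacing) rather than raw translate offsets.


A simple wooden stool: a rectangular seat 318 mm (x) by 342 mm (y), 37 mm thick, top face at z = 402 mm, on four square legs, each 44×44 mm in cross-section. The legs rest on z = 0, each flush with a corner of the seat.


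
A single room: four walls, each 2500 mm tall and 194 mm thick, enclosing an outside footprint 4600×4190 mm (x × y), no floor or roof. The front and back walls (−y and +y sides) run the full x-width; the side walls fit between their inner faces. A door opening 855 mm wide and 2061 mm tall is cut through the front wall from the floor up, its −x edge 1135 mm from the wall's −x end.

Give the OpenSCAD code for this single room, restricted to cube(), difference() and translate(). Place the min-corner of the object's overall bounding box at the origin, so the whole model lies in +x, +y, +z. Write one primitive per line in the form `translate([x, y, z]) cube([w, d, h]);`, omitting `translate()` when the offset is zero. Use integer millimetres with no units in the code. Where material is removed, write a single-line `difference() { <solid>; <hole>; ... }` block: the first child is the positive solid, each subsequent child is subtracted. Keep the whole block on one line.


difference() { cube([4600, 194, 2500]); translate([1135, 0, 0]) cube([855, 194, 2061]); }
translate([0, 3996, 0]) cube([4600, 194, 2500]);
translate([0, 194, 0]) cube([194, 3802, 2500]);
translate([4406, 194, 0]) cube([194, 3802, 2500]);


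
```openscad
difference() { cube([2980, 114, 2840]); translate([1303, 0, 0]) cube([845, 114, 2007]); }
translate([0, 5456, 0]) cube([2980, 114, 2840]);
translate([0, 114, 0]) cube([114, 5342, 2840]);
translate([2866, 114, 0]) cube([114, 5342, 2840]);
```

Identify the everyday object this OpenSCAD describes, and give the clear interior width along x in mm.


A single room. The interior width is 2752 mm.

Four walls enclosing a rectangle with a door in the front wall — a room. Outside width 2980 minus two 114 mm walls gives 2752 mm.


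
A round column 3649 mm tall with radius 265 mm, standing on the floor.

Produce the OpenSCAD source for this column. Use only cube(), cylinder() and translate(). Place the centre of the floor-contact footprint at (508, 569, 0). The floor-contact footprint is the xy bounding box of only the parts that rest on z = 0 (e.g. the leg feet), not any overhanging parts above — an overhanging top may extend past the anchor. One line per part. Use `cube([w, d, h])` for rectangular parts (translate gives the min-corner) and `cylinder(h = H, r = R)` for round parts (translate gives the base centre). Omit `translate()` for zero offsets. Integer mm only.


translate([508, 569, 0]) cylinder(h = 3649, r = 265);


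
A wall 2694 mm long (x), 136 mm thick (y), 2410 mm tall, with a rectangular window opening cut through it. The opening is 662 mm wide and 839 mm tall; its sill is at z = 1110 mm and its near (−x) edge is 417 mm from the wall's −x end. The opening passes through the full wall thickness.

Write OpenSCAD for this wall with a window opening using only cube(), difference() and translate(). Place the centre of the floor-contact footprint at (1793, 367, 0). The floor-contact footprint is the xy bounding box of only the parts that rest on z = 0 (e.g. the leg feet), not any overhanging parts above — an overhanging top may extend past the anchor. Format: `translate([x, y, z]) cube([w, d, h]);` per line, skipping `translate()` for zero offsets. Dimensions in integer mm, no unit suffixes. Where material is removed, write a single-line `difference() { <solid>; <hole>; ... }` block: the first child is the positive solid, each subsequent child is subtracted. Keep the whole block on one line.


difference() { translate([446, 299, 0]) cube([2694, 136, 2410]); translate([863, 299, 1110]) cube([662, 136, 839]); }


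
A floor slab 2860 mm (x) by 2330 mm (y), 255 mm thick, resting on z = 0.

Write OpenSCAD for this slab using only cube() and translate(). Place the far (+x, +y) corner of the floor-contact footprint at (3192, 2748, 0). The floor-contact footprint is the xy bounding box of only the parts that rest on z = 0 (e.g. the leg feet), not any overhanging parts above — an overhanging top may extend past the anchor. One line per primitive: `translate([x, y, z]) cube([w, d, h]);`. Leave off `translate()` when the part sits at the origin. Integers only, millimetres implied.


translate([332, 418, 0]) cube([2860, 2330, 255]);


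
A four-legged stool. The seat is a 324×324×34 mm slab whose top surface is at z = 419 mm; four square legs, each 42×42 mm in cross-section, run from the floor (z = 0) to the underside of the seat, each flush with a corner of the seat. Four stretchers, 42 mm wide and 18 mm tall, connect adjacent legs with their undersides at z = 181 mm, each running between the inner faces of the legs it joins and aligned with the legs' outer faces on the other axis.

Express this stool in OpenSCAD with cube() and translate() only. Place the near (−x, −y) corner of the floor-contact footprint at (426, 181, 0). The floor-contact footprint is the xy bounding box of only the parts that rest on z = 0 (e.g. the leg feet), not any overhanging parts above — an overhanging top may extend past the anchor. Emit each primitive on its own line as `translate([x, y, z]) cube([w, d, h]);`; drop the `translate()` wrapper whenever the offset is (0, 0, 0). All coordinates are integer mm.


translate([426, 181, 385]) cube([324, 324, 34]);
translate([426, 181, 0]) cube([42, 42, 385]);
translate([708, 181, 0]) cube([42, 42, 385]);
translate([426, 463, 0]) cube([42, 42, 385]);
translate([708, 463, 0]) cube([42, 42, 385]);
translate([468, 181, 181]) cube([240, 42, 18]);
translate([468, 463, 181]) cube([240, 42, 18]);
translate([426, 223, 181]) cube([42, 240, 18]);
translate([708, 223, 181]) cube([42, 240, 18]);


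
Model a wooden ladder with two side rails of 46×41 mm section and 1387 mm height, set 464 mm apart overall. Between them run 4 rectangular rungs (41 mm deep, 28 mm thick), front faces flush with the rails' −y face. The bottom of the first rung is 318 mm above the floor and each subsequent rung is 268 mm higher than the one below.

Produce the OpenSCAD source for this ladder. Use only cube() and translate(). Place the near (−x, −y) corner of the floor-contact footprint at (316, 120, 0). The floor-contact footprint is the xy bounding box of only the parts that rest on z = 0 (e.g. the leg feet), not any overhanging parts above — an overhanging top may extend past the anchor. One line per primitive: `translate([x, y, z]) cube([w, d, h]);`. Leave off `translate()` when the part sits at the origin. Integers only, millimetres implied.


// rung span = 464 - 2*46 = 372
// rung[k] z = 318 + k*268
translate([316, 120, 0]) cube([46, 41, 1387]);
translate([734, 120, 0]) cube([46, 41, 1387]);
translate([362, 120, 318]) cube([372, 41, 28]);
translate([362, 120, 586]) cube([372, 41, 28]);
translate([362, 120, 854]) cube([372, 41, 28]);
translate([362, 120, 1122]) cube([372, 41, 28]);


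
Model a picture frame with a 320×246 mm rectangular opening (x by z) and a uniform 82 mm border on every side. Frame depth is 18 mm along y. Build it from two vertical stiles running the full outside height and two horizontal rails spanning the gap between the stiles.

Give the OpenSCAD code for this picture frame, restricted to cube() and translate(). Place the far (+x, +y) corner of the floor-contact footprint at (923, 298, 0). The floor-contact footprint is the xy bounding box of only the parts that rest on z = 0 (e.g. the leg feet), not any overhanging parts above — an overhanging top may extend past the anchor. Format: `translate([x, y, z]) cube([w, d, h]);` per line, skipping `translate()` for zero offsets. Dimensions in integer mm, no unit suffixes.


translate([439, 280, 0]) cube([82, 18, 410]);
translate([841, 280, 0]) cube([82, 18, 410]);
translate([521, 280, 0]) cube([320, 18, 82]);
translate([521, 280, 328]) cube([320, 18, 82]);


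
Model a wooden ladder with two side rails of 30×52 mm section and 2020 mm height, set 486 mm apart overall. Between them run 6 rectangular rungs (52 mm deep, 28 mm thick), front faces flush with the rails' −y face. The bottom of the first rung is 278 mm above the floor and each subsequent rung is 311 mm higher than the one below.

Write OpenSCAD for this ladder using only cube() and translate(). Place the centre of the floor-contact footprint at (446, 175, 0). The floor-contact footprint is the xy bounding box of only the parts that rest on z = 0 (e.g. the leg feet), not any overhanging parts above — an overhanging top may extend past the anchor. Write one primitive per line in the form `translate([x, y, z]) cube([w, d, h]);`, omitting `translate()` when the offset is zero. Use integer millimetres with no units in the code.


translate([203, 149, 0]) cube([30, 52, 2020]);
translate([659, 149, 0]) cube([30, 52, 2020]);
translate([233, 149, 278]) cube([426, 52, 28]);
translate([233, 149, 589]) cube([426, 52, 28]);
translate([233, 149, 900]) cube([426, 52, 28]);
translate([233, 149, 1211]) cube([426, 52, 28]);
translate([233, 149, 1522]) cube([426, 52, 28]);
translate([233, 149, 1833]) cube([426, 52, 28]);


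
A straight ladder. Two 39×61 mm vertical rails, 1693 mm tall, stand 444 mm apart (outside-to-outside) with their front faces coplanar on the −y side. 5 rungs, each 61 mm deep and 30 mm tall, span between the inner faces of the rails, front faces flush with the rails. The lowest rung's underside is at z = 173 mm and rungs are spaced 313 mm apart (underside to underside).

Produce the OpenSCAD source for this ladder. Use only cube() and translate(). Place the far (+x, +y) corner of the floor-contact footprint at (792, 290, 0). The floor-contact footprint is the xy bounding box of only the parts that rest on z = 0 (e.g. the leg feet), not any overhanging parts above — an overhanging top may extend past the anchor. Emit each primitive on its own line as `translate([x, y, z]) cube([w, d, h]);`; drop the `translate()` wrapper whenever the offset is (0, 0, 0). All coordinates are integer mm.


// rung span = 444 - 2*39 = 366
// rung[k] z = 173 + k*313
translate([348, 229, 0]) cube([39, 61, 1693]);
translate([753, 229, 0]) cube([39, 61, 1693]);
translate([387, 229, 173]) cube([366, 61, 30]);
translate([387, 229, 486]) cube([366, 61, 30]);
translate([387, 229, 799]) cube([366, 61, 30]);
translate([387, 229, 1112]) cube([366, 61, 30]);
translate([387, 229, 1425]) cube([366, 61, 30]);


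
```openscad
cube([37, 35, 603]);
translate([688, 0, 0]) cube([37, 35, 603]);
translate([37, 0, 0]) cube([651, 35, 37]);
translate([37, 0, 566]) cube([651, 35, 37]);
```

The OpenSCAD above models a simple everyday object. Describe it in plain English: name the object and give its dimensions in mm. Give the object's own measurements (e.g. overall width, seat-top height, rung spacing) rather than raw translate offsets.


A rectangular picture frame lying in the x–z plane (depth along y). The opening is 651 mm wide (x) by 529 mm tall (z), surrounded by a border 37 mm wide on all four sides. The frame is 35 mm deep and is made of two full-height vertical stiles with two horizontal rails fitted between them.


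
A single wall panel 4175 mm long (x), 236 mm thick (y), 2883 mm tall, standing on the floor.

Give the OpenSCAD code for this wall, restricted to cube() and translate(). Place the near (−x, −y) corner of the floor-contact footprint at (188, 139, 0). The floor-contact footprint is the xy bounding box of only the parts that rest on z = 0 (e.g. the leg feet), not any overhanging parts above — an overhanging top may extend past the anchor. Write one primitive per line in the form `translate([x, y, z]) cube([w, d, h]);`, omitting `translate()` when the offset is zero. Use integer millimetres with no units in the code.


translate([188, 139, 0]) cube([4175, 236, 2883]);


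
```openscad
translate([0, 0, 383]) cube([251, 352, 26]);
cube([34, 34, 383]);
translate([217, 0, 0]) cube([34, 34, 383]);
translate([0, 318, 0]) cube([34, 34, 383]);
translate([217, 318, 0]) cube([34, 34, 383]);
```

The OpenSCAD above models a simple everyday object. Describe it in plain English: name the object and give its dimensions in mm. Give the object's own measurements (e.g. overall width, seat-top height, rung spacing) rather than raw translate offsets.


A four-legged stool. The seat is a 251×352×26 mm slab whose top surface is at z = 409 mm; four square legs, each 34×34 mm in cross-section, run from the floor (z = 0) to the underside of the seat, each flush with a corner of the seat.


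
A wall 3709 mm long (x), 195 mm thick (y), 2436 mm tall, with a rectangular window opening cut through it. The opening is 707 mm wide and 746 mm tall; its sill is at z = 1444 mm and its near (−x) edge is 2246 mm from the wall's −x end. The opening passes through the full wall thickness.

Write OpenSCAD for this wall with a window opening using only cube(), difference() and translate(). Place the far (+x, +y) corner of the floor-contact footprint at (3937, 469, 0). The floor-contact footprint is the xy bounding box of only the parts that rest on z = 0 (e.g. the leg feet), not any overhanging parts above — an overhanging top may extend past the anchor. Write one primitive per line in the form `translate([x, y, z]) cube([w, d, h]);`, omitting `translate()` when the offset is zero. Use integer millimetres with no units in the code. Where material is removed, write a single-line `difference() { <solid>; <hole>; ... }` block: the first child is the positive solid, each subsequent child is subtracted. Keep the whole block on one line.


difference() { translate([228, 274, 0]) cube([3709, 195, 2436]); translate([2474, 274, 1444]) cube([707, 195, 746]); }
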